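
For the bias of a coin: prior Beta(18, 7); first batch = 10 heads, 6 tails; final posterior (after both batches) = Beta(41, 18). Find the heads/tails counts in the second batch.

13 heads and 5 tails

Sequential conjugate updates are equivalent to a single update on the pooled data, so total successes = posterior α − prior α and total failures = posterior β − prior β.
Total across both batches: 41−18=23 heads, 18−7=11 tails.
Subtract the first batch: 23−10=13 heads and 11−6=5 tails.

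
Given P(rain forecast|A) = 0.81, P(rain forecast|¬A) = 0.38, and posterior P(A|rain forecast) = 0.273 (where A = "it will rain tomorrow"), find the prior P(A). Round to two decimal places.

Bayes' rule in odds form gives O(A|E) = O(A)·[P(E|A)/P(E|¬A)], hence O(A) = O(A|E)/LR.
Posterior odds = 0.273/(1−0.273) = 0.3755. LR = 0.81/0.38 = 2.1316.
Prior odds = 0.3755/2.1316 = 0.1762, so P(A) = 0.1762/(1+0.1762) ≈ 0.15.

P(A) = 0.15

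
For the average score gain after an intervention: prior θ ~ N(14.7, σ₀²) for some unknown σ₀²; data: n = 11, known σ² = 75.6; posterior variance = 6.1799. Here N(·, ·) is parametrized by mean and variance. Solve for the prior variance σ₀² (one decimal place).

σ₀² = 61.3

Posterior precision equals prior precision plus data precision: 1/σ_n² = 1/σ₀² + n/σ².
So 1/σ₀² = 1/6.1799 − 11/75.6 = 0.161815 − 0.145503 = 0.016312.
Hence σ₀² = 1/0.016312 ≈ 61.3.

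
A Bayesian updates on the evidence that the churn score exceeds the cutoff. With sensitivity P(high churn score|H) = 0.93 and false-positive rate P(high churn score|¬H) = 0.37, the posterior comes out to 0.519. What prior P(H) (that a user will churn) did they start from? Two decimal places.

P(H) = 0.30

Bayes' rule in odds form gives O(H|E) = O(H)·[P(E|H)/P(E|¬H)], hence O(H) = O(H|E)/LR.
Posterior odds = 0.519/(1−0.519) = 1.0790. LR = 0.93/0.37 = 2.5135.
Prior odds = 1.0790/2.5135 = 0.4293, so P(H) = 0.4293/(1+0.4293) ≈ 0.30.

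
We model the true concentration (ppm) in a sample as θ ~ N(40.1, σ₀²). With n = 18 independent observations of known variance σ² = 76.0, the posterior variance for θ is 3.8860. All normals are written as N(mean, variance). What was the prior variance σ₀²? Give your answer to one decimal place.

For the Normal–Normal model with known σ², precisions add: τ_n = τ₀ + n/σ².
So 1/σ₀² = 1/3.8860 − 18/76.0 = 0.257334 − 0.236842 = 0.020492.
Hence σ₀² = 1/0.020492 ≈ 48.8.

σ₀² = 48.8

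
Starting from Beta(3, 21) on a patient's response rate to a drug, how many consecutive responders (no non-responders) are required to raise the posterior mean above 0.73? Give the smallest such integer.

After k responders and 0 non-responders the posterior is Beta(3+k, 21), with mean (3+k)/(3+21+k).
Set (3+k)/(24+k) > 0.73 and solve: k > (0.73·24 − 3)/(1 − 0.73) = 53.778.
The smallest integer exceeding 53.778 is 54.

k = 54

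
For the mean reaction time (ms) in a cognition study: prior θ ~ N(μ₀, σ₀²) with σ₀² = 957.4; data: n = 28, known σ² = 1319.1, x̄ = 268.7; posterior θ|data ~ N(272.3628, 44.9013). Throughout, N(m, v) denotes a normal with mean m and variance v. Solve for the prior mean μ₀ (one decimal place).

With known observation variance, the Normal–Normal posterior has precision τ_n = τ₀ + n/σ² and mean μ_n = (τ₀μ₀ + (n/σ²)x̄)/τ_n.
Here τ₀ = 1/957.4 = 0.001044 and τ_data = 28/1319.1 = 0.021227, so τ_n = 0.022271.
Rearranging for μ₀: μ₀ = (μ_n·τ_n − τ_data·x̄)/τ₀ = (272.3628·0.022271 − 0.021227·268.7) / 0.001044 = 0.362097/0.001044 ≈ 346.8.

μ₀ = 346.8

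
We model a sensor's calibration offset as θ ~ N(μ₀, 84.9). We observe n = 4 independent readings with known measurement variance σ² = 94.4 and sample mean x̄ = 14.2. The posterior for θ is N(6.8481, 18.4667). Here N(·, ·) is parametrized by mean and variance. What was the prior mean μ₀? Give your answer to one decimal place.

μ₀ = -19.6

The posterior mean is a precision-weighted average: μ_n = (τ₀μ₀ + τ_data·x̄)/(τ₀+τ_data), with τ₀=1/σ₀² and τ_data=n/σ².
Here τ₀ = 1/84.9 = 0.011779 and τ_data = 4/94.4 = 0.042373, so τ_n = 0.054152.
Rearranging for μ₀: μ₀ = (μ_n·τ_n − τ_data·x̄)/τ₀ = (6.8481·0.054152 − 0.042373·14.2) / 0.011779 = -0.230858/0.011779 ≈ -19.6.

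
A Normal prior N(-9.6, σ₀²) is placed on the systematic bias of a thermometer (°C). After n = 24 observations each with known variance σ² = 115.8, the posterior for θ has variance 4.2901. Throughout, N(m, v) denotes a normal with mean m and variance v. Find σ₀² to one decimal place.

Posterior precision equals prior precision plus data precision: 1/σ_n² = 1/σ₀² + n/σ².
So 1/σ₀² = 1/4.2901 − 24/115.8 = 0.233095 − 0.207254 = 0.025841.
Hence σ₀² = 1/0.025841 ≈ 38.7.

σ₀² = 38.7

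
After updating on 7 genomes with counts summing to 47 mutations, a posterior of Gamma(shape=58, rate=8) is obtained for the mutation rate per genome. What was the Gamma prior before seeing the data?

Gamma(shape=11, rate=1)

Gamma–Poisson conjugacy: posterior shape = α + Σxᵢ, posterior rate = β + n.
So α = 58 − 47 = 11 and β = 8 − 7 = 1.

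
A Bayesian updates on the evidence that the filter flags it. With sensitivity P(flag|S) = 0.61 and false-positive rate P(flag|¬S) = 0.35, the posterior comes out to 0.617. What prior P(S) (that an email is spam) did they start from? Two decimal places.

P(S) = 0.48

In odds form, posterior odds = prior odds × likelihood ratio, so prior odds = posterior odds ÷ LR.
Posterior odds = 0.617/(1−0.617) = 1.6110. LR = 0.61/0.35 = 1.7429.
Prior odds = 1.6110/1.7429 = 0.9243, so P(S) = 0.9243/(1+0.9243) ≈ 0.48.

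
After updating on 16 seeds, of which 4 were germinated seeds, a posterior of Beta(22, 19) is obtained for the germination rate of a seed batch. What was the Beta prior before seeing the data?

A Beta(a, b) prior with s successes and f failures in binomial data gives a Beta(a+s, b+f) posterior.
Subtract the data counts: 22−4=18, 19−12=7.

Beta(18, 7)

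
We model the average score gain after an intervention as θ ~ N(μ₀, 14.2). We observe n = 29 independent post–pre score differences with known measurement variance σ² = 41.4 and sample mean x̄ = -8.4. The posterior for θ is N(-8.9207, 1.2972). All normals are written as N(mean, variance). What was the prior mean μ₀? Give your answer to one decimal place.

With known observation variance, the Normal–Normal posterior has precision τ_n = τ₀ + n/σ² and mean μ_n = (τ₀μ₀ + (n/σ²)x̄)/τ_n.
Here τ₀ = 1/14.2 = 0.070423 and τ_data = 29/41.4 = 0.700483, so τ_n = 0.770906.
Rearranging for μ₀: μ₀ = (μ_n·τ_n − τ_data·x̄)/τ₀ = (-8.9207·0.770906 − 0.700483·-8.4) / 0.070423 = -0.992964/0.070423 ≈ -14.1.

μ₀ = -14.1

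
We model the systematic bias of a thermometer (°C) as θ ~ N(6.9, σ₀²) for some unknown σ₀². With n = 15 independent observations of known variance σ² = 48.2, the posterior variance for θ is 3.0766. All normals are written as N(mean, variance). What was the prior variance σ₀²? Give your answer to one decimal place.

σ₀² = 72.3

Posterior precision equals prior precision plus data precision: 1/σ_n² = 1/σ₀² + n/σ².
So 1/σ₀² = 1/3.0766 − 15/48.2 = 0.325034 − 0.311203 = 0.013831.
Hence σ₀² = 1/0.013831 ≈ 72.3.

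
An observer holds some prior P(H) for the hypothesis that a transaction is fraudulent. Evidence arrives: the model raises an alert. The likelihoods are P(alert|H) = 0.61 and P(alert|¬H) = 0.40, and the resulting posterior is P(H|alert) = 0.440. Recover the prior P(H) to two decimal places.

In odds form, posterior odds = prior odds × likelihood ratio, so prior odds = posterior odds ÷ LR.
Posterior odds = 0.440/(1−0.440) = 0.7857. LR = 0.61/0.40 = 1.5250.
Prior odds = 0.7857/1.5250 = 0.5152, so P(H) = 0.5152/(1+0.5152) ≈ 0.34.

P(H) = 0.34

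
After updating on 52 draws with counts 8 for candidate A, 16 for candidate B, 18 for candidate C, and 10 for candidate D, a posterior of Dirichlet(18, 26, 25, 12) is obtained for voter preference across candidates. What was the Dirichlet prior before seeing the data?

For a Dirichlet(α) prior with multinomial counts c, the posterior is Dirichlet(α + c) componentwise.
Subtract each count from the matching posterior parameter: 18−8=10, 26−16=10, 25−18=7, 12−10=2.

Dirichlet(10, 10, 7, 2)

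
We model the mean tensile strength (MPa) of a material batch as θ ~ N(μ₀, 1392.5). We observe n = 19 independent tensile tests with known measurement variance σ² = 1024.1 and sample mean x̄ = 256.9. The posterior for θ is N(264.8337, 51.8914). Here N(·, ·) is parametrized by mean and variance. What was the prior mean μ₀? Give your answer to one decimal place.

μ₀ = 469.8

With known observation variance, the Normal–Normal posterior has precision τ_n = τ₀ + n/σ² and mean μ_n = (τ₀μ₀ + (n/σ²)x̄)/τ_n.
Here τ₀ = 1/1392.5 = 0.000718 and τ_data = 19/1024.1 = 0.018553, so τ_n = 0.019271.
Rearranging for μ₀: μ₀ = (μ_n·τ_n − τ_data·x̄)/τ₀ = (264.8337·0.019271 − 0.018553·256.9) / 0.000718 = 0.337345/0.000718 ≈ 469.8.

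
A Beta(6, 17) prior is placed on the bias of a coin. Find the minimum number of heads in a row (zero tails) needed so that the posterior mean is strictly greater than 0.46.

k = 9

After k heads and 0 tails the posterior is Beta(6+k, 17), with mean (6+k)/(6+17+k).
Set (6+k)/(23+k) > 0.46 and solve: k > (0.46·23 − 6)/(1 − 0.46) = 8.481.
The smallest integer exceeding 8.481 is 9.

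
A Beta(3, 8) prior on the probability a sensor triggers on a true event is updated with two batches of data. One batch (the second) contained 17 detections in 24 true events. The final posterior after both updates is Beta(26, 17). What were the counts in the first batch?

Because Beta–binomial updating is additive in the counts, the combined data contributed (α_post−α_prior, β_post−β_prior) successes and failures.
Total across both batches: 26−3=23 detections, 17−8=9 misses.
Subtract the second batch: 23−17=6 detections and 9−7=2 misses.

6 detections and 2 misses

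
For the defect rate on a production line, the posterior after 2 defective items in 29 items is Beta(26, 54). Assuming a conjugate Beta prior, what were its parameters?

Under Beta–binomial conjugacy the posterior parameters are (α+s, β+f).
So α = 26 − 2 = 24 and β = 54 − 27 = 27.

Beta(24, 27)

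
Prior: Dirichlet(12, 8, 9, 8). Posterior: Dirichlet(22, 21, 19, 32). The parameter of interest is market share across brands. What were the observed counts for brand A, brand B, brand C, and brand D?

counts (10, 13, 10, 24)

For a Dirichlet(α) prior with multinomial counts c, the posterior is Dirichlet(α + c) componentwise.
Counts are posterior − prior componentwise: 22−12=10, 21−8=13, 19−9=10, 32−8=24.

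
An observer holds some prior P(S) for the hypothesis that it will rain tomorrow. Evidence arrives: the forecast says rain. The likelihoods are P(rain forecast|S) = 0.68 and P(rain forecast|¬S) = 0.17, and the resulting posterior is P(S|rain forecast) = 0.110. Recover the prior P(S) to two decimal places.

In odds form, posterior odds = prior odds × likelihood ratio, so prior odds = posterior odds ÷ LR.
Posterior odds = 0.110/(1−0.110) = 0.1236. LR = 0.68/0.17 = 4.0000.
Prior odds = 0.1236/4.0000 = 0.0309, so P(S) = 0.0309/(1+0.0309) ≈ 0.03.

P(S) = 0.03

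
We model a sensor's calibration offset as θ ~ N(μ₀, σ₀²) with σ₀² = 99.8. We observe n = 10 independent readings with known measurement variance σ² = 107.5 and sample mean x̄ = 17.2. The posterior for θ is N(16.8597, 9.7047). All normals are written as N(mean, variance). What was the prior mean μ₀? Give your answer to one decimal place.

μ₀ = 13.7

With known observation variance, the Normal–Normal posterior has precision τ_n = τ₀ + n/σ² and mean μ_n = (τ₀μ₀ + (n/σ²)x̄)/τ_n.
Here τ₀ = 1/99.8 = 0.010020 and τ_data = 10/107.5 = 0.093023, so τ_n = 0.103043.
Rearranging for μ₀: μ₀ = (μ_n·τ_n − τ_data·x̄)/τ₀ = (16.8597·0.103043 − 0.093023·17.2) / 0.010020 = 0.137278/0.010020 ≈ 13.7.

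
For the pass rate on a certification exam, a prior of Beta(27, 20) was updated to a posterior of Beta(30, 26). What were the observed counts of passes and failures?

A Beta(α, β) prior with s successes and f failures in binomial data gives a Beta(α+s, β+f) posterior.
So s = 30 − 27 = 3 and f = 26 − 20 = 6.

3 passes and 6 failures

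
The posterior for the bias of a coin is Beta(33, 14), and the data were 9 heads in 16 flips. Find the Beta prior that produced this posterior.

Beta(24, 7)

A Beta(a, b) prior with s successes and f failures in binomial data gives a Beta(a+s, b+f) posterior.
Subtract the data counts: 33−9=24, 14−7=7.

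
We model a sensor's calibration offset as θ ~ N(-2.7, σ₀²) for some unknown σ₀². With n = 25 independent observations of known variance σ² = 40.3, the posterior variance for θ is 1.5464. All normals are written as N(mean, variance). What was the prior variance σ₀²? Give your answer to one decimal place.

σ₀² = 38.0

For the Normal–Normal model with known σ², precisions add: τ_n = τ₀ + n/σ².
So 1/σ₀² = 1/1.5464 − 25/40.3 = 0.646663 − 0.620347 = 0.026316.
Hence σ₀² = 1/0.026316 ≈ 38.0.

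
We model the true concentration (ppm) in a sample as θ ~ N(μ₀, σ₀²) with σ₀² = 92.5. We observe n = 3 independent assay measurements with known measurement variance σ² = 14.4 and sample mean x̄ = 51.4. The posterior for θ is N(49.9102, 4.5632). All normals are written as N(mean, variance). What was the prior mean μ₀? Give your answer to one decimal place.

With known observation variance, the Normal–Normal posterior has precision τ_n = τ₀ + n/σ² and mean μ_n = (τ₀μ₀ + (n/σ²)x̄)/τ_n.
Here τ₀ = 1/92.5 = 0.010811 and τ_data = 3/14.4 = 0.208333, so τ_n = 0.219144.
Rearranging for μ₀: μ₀ = (μ_n·τ_n − τ_data·x̄)/τ₀ = (49.9102·0.219144 − 0.208333·51.4) / 0.010811 = 0.229205/0.010811 ≈ 21.2.

μ₀ = 21.2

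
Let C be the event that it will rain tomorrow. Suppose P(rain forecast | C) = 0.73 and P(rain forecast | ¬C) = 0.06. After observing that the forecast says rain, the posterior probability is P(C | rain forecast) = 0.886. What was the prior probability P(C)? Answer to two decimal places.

P(C) = 0.39

In odds form, posterior odds = prior odds × likelihood ratio, so prior odds = posterior odds ÷ LR.
Posterior odds = 0.886/(1−0.886) = 7.7719. LR = 0.73/0.06 = 12.1667.
Prior odds = 7.7719/12.1667 = 0.6388, so P(C) = 0.6388/(1+0.6388) ≈ 0.39.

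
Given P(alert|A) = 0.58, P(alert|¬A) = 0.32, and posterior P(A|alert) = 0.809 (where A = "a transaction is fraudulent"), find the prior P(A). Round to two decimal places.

Bayes' rule in odds form gives O(A|E) = O(A)·[P(E|A)/P(E|¬A)], hence O(A) = O(A|E)/LR.
Posterior odds = 0.809/(1−0.809) = 4.2356. LR = 0.58/0.32 = 1.8125.
Prior odds = 4.2356/1.8125 = 2.3369, so P(A) = 2.3369/(1+2.3369) ≈ 0.70.

P(A) = 0.70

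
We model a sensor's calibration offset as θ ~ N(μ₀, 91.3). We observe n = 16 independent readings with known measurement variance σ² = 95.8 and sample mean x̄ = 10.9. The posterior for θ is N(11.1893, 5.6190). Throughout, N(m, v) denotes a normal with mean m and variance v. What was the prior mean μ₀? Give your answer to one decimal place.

μ₀ = 15.6

The posterior mean is a precision-weighted average: μ_n = (τ₀μ₀ + τ_data·x̄)/(τ₀+τ_data), with τ₀=1/σ₀² and τ_data=n/σ².
Here τ₀ = 1/91.3 = 0.010953 and τ_data = 16/95.8 = 0.167015, so τ_n = 0.177968.
Rearranging for μ₀: μ₀ = (μ_n·τ_n − τ_data·x̄)/τ₀ = (11.1893·0.177968 − 0.167015·10.9) / 0.010953 = 0.170874/0.010953 ≈ 15.6.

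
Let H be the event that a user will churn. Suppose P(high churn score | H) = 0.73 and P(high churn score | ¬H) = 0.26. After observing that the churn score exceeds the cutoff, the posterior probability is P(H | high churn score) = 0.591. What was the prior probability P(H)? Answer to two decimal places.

In odds form, posterior odds = prior odds × likelihood ratio, so prior odds = posterior odds ÷ LR.
Posterior odds = 0.591/(1−0.591) = 1.4450. LR = 0.73/0.26 = 2.8077.
Prior odds = 1.4450/2.8077 = 0.5147, so P(H) = 0.5147/(1+0.5147) ≈ 0.34.

P(H) = 0.34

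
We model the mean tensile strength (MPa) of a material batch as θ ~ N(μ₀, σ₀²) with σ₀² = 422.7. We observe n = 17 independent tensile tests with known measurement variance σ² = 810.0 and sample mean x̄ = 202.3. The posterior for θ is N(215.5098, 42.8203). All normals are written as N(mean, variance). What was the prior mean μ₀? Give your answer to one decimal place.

The posterior mean is a precision-weighted average: μ_n = (τ₀μ₀ + τ_data·x̄)/(τ₀+τ_data), with τ₀=1/σ₀² and τ_data=n/σ².
Here τ₀ = 1/422.7 = 0.002366 and τ_data = 17/810.0 = 0.020988, so τ_n = 0.023354.
Rearranging for μ₀: μ₀ = (μ_n·τ_n − τ_data·x̄)/τ₀ = (215.5098·0.023354 − 0.020988·202.3) / 0.002366 = 0.787143/0.002366 ≈ 332.7.

μ₀ = 332.7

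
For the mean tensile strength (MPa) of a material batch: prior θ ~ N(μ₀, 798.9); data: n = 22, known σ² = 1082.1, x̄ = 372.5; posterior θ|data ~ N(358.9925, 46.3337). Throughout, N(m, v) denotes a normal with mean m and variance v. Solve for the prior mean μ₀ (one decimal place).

μ₀ = 139.6

The posterior mean is a precision-weighted average: μ_n = (τ₀μ₀ + τ_data·x̄)/(τ₀+τ_data), with τ₀=1/σ₀² and τ_data=n/σ².
Here τ₀ = 1/798.9 = 0.001252 and τ_data = 22/1082.1 = 0.020331, so τ_n = 0.021583.
Rearranging for μ₀: μ₀ = (μ_n·τ_n − τ_data·x̄)/τ₀ = (358.9925·0.021583 − 0.020331·372.5) / 0.001252 = 0.174838/0.001252 ≈ 139.6.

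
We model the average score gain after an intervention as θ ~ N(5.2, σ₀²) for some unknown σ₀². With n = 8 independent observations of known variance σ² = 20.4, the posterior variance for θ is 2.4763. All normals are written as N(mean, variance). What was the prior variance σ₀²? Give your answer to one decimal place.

Posterior precision equals prior precision plus data precision: 1/σ_n² = 1/σ₀² + n/σ².
So 1/σ₀² = 1/2.4763 − 8/20.4 = 0.403828 − 0.392157 = 0.011671.
Hence σ₀² = 1/0.011671 ≈ 85.7.

σ₀² = 85.7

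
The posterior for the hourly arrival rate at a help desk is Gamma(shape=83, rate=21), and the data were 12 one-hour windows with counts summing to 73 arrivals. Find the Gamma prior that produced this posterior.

Gamma(shape=10, rate=9)

A Gamma(α, β) prior (rate parametrization) on a Poisson rate with n observations summing to S gives posterior Gamma(α+S, β+n).
So α = 83 − 73 = 10 and β = 21 − 12 = 9.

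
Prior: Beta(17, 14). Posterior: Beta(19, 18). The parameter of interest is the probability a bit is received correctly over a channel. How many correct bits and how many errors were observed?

A Beta(α, β) prior with s successes and f failures in binomial data gives a Beta(α+s, β+f) posterior.
Match parameters: s=19−17=2, f=18−14=4.

2 correct bits and 4 errors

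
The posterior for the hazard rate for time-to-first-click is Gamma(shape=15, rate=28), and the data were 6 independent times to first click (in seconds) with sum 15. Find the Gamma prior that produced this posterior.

For an exponential likelihood with a Gamma(α, β) prior on the rate, n observations with total T give posterior Gamma(α+n, β+T).
So α = 15 − 6 = 9 and β = 28 − 15 = 13.

Gamma(shape=9, rate=13)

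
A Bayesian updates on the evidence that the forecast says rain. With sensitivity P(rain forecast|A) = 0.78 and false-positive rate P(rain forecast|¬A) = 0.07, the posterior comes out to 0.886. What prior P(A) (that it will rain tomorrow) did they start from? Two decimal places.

In odds form, posterior odds = prior odds × likelihood ratio, so prior odds = posterior odds ÷ LR.
Posterior odds = 0.886/(1−0.886) = 7.7719. LR = 0.78/0.07 = 11.1429.
Prior odds = 7.7719/11.1429 = 0.6975, so P(A) = 0.6975/(1+0.6975) ≈ 0.41.

P(A) = 0.41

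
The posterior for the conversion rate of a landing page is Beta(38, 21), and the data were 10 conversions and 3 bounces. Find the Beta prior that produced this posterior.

Beta(28, 18)

Beta is conjugate to the binomial likelihood: posterior = Beta(α+s, β+f).
Subtract the data counts: 38−10=28, 21−3=18.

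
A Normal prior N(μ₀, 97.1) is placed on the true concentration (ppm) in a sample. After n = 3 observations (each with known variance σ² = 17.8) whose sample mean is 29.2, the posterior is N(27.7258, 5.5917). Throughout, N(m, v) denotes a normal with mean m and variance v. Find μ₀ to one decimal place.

μ₀ = 3.6

The posterior mean is a precision-weighted average: μ_n = (τ₀μ₀ + τ_data·x̄)/(τ₀+τ_data), with τ₀=1/σ₀² and τ_data=n/σ².
Here τ₀ = 1/97.1 = 0.010299 and τ_data = 3/17.8 = 0.168539, so τ_n = 0.178838.
Rearranging for μ₀: μ₀ = (μ_n·τ_n − τ_data·x̄)/τ₀ = (27.7258·0.178838 − 0.168539·29.2) / 0.010299 = 0.037088/0.010299 ≈ 3.6.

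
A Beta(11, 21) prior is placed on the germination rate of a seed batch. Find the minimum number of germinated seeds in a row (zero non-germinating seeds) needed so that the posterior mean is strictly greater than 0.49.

After k germinated seeds and 0 non-germinating seeds the posterior is Beta(11+k, 21), with mean (11+k)/(11+21+k).
Set (11+k)/(32+k) > 0.49 and solve: k > (0.49·32 − 11)/(1 − 0.49) = 9.176.
The smallest integer exceeding 9.176 is 10.

k = 10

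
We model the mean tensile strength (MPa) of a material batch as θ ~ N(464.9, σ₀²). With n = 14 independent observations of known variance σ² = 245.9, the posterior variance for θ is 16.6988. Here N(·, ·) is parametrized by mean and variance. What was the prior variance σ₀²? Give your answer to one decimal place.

Posterior precision equals prior precision plus data precision: 1/σ_n² = 1/σ₀² + n/σ².
So 1/σ₀² = 1/16.6988 − 14/245.9 = 0.059885 − 0.056934 = 0.002951.
Hence σ₀² = 1/0.002951 ≈ 338.9.

σ₀² = 338.9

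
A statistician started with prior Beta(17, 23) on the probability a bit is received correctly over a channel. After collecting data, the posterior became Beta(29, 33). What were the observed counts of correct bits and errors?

A Beta(a, b) prior with s successes and f failures in binomial data gives a Beta(a+s, b+f) posterior.
So s = 29 − 17 = 12 and f = 33 − 23 = 10.

12 correct bits and 10 errors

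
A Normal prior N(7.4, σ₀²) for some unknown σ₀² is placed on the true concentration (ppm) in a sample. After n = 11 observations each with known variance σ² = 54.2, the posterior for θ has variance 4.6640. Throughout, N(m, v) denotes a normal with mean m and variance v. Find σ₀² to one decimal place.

For the Normal–Normal model with known σ², precisions add: τ_n = τ₀ + n/σ².
So 1/σ₀² = 1/4.6640 − 11/54.2 = 0.214408 − 0.202952 = 0.011456.
Hence σ₀² = 1/0.011456 ≈ 87.3.

σ₀² = 87.3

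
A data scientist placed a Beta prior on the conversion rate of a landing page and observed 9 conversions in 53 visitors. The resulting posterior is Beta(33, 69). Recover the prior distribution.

Under Beta–binomial conjugacy the posterior parameters are (a+s, b+f).
So a = 33 − 9 = 24 and b = 69 − 44 = 25.

Beta(24, 25)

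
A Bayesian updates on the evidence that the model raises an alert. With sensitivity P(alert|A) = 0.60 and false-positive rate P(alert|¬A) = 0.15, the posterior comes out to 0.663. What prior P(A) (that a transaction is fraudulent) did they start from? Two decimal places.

P(A) = 0.33

In odds form, posterior odds = prior odds × likelihood ratio, so prior odds = posterior odds ÷ LR.
Posterior odds = 0.663/(1−0.663) = 1.9674. LR = 0.60/0.15 = 4.0000.
Prior odds = 1.9674/4.0000 = 0.4919, so P(A) = 0.4919/(1+0.4919) ≈ 0.33.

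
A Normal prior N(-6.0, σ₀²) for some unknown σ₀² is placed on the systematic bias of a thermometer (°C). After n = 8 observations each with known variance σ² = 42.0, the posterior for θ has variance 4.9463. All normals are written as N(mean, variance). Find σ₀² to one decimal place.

σ₀² = 85.5

Posterior precision equals prior precision plus data precision: 1/σ_n² = 1/σ₀² + n/σ².
So 1/σ₀² = 1/4.9463 − 8/42.0 = 0.202171 − 0.190476 = 0.011695.
Hence σ₀² = 1/0.011695 ≈ 85.5.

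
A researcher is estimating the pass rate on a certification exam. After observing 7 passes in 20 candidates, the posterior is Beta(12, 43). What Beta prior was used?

Under Beta–binomial conjugacy the posterior parameters are (α+s, β+f).
So α = 12 − 7 = 5 and β = 43 − 13 = 30.

Beta(5, 30)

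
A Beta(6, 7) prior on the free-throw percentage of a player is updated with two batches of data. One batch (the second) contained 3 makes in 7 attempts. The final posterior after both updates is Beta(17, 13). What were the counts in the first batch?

Because Beta–binomial updating is additive in the counts, the combined data contributed (α_post−α_prior, β_post−β_prior) successes and failures.
Total across both batches: 17−6=11 makes, 13−7=6 misses.
Subtract the second batch: 11−3=8 makes and 6−4=2 misses.

8 makes and 2 misses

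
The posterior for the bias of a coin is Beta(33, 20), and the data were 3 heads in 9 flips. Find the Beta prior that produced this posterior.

Beta(30, 14)

Beta is conjugate to the binomial likelihood: posterior = Beta(α+s, β+f).
Subtract the data counts: 33−3=30, 20−6=14.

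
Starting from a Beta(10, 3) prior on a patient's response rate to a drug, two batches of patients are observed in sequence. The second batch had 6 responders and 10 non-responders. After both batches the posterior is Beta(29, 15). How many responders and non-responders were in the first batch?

Because Beta–binomial updating is additive in the counts, the combined data contributed (α_post−α_prior, β_post−β_prior) successes and failures.
Total across both batches: 29−10=19 responders, 15−3=12 non-responders.
Subtract the second batch: 19−6=13 responders and 12−10=2 non-responders.

13 responders and 2 non-responders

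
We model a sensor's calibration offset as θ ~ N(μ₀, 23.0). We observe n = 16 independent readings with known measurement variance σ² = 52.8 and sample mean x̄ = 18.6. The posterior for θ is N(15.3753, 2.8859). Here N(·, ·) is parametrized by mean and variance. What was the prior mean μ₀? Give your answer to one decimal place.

With known observation variance, the Normal–Normal posterior has precision τ_n = τ₀ + n/σ² and mean μ_n = (τ₀μ₀ + (n/σ²)x̄)/τ_n.
Here τ₀ = 1/23.0 = 0.043478 and τ_data = 16/52.8 = 0.303030, so τ_n = 0.346508.
Rearranging for μ₀: μ₀ = (μ_n·τ_n − τ_data·x̄)/τ₀ = (15.3753·0.346508 − 0.303030·18.6) / 0.043478 = -0.308694/0.043478 ≈ -7.1.

μ₀ = -7.1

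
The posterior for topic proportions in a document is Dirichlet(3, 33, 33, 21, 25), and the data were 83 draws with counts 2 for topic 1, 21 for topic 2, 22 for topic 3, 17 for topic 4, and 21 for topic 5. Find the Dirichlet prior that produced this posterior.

For a Dirichlet(α) prior with multinomial counts c, the posterior is Dirichlet(α + c) componentwise.
Subtract each count from the matching posterior parameter: 3−2=1, 33−21=12, 33−22=11, 21−17=4, 25−21=4.

Dirichlet(1, 12, 11, 4, 4)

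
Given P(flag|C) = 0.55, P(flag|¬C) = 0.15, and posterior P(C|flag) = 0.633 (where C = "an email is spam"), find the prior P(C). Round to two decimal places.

P(C) = 0.32

Bayes' rule in odds form gives O(C|E) = O(C)·[P(E|C)/P(E|¬C)], hence O(C) = O(C|E)/LR.
Posterior odds = 0.633/(1−0.633) = 1.7248. LR = 0.55/0.15 = 3.6667.
Prior odds = 1.7248/3.6667 = 0.4704, so P(C) = 0.4704/(1+0.4704) ≈ 0.32.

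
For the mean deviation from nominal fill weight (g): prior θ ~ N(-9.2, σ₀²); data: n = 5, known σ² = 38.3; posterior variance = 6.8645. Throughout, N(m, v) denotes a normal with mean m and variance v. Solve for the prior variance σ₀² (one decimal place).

Posterior precision equals prior precision plus data precision: 1/σ_n² = 1/σ₀² + n/σ².
So 1/σ₀² = 1/6.8645 − 5/38.3 = 0.145677 − 0.130548 = 0.015129.
Hence σ₀² = 1/0.015129 ≈ 66.1.

σ₀² = 66.1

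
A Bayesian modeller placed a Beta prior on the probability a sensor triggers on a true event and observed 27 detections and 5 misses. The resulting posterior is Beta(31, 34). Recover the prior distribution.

Beta(4, 29)

Beta is conjugate to the binomial likelihood: posterior = Beta(α+s, β+f).
So α = 31 − 27 = 4 and β = 34 − 5 = 29.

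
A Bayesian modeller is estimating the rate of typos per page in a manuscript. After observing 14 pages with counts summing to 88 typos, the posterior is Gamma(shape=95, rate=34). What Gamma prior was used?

Gamma–Poisson conjugacy: posterior shape = α + Σxᵢ, posterior rate = β + n.
So α = 95 − 88 = 7 and β = 34 − 14 = 20.

Gamma(shape=7, rate=20)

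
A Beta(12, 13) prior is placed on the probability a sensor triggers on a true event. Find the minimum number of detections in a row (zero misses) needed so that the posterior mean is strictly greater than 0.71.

After k detections and 0 misses the posterior is Beta(12+k, 13), with mean (12+k)/(12+13+k).
Set (12+k)/(25+k) > 0.71 and solve: k > (0.71·25 − 12)/(1 − 0.71) = 19.828.
The smallest integer exceeding 19.828 is 20.

k = 20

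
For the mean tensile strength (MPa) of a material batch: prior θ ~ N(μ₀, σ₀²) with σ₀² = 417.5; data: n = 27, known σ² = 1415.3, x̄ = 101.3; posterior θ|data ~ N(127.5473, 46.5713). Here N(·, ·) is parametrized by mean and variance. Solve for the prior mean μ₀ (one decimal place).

The posterior mean is a precision-weighted average: μ_n = (τ₀μ₀ + τ_data·x̄)/(τ₀+τ_data), with τ₀=1/σ₀² and τ_data=n/σ².
Here τ₀ = 1/417.5 = 0.002395 and τ_data = 27/1415.3 = 0.019077, so τ_n = 0.021472.
Rearranging for μ₀: μ₀ = (μ_n·τ_n − τ_data·x̄)/τ₀ = (127.5473·0.021472 − 0.019077·101.3) / 0.002395 = 0.806196/0.002395 ≈ 336.6.

μ₀ = 336.6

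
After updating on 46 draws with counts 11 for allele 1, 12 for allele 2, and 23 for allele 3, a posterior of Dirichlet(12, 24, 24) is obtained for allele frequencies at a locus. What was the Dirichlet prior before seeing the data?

Dirichlet(1, 12, 1)

For a Dirichlet(α) prior with multinomial counts c, the posterior is Dirichlet(α + c) componentwise.
Subtract each count from the matching posterior parameter: 12−11=1, 24−12=12, 24−23=1.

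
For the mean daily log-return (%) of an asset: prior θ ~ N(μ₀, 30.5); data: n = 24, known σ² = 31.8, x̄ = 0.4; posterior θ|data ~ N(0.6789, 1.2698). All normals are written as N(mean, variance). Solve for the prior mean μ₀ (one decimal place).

μ₀ = 7.1

The posterior mean is a precision-weighted average: μ_n = (τ₀μ₀ + τ_data·x̄)/(τ₀+τ_data), with τ₀=1/σ₀² and τ_data=n/σ².
Here τ₀ = 1/30.5 = 0.032787 and τ_data = 24/31.8 = 0.754717, so τ_n = 0.787504.
Rearranging for μ₀: μ₀ = (μ_n·τ_n − τ_data·x̄)/τ₀ = (0.6789·0.787504 − 0.754717·0.4) / 0.032787 = 0.232750/0.032787 ≈ 7.1.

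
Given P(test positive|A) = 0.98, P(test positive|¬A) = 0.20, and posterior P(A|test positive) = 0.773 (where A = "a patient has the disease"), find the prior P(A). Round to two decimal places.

P(A) = 0.41

Bayes' rule in odds form gives O(A|E) = O(A)·[P(E|A)/P(E|¬A)], hence O(A) = O(A|E)/LR.
Posterior odds = 0.773/(1−0.773) = 3.4053. LR = 0.98/0.20 = 4.9000.
Prior odds = 3.4053/4.9000 = 0.6950, so P(A) = 0.6950/(1+0.6950) ≈ 0.41.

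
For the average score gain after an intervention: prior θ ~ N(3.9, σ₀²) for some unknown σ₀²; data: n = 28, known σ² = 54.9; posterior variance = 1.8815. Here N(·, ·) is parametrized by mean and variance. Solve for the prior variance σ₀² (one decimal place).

Posterior precision equals prior precision plus data precision: 1/σ_n² = 1/σ₀² + n/σ².
So 1/σ₀² = 1/1.8815 − 28/54.9 = 0.531491 − 0.510018 = 0.021473.
Hence σ₀² = 1/0.021473 ≈ 46.6.

σ₀² = 46.6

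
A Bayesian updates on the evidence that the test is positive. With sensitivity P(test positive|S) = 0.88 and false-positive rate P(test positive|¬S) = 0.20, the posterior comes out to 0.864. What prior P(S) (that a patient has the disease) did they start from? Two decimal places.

P(S) = 0.59

Bayes' rule in odds form gives O(S|E) = O(S)·[P(E|S)/P(E|¬S)], hence O(S) = O(S|E)/LR.
Posterior odds = 0.864/(1−0.864) = 6.3529. LR = 0.88/0.20 = 4.4000.
Prior odds = 6.3529/4.4000 = 1.4438, so P(S) = 1.4438/(1+1.4438) ≈ 0.59.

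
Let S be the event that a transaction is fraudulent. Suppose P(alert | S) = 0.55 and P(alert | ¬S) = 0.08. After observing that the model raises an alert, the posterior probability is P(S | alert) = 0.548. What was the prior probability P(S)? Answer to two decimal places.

In odds form, posterior odds = prior odds × likelihood ratio, so prior odds = posterior odds ÷ LR.
Posterior odds = 0.548/(1−0.548) = 1.2124. LR = 0.55/0.08 = 6.8750.
Prior odds = 1.2124/6.8750 = 0.1763, so P(S) = 0.1763/(1+0.1763) ≈ 0.15.

P(S) = 0.15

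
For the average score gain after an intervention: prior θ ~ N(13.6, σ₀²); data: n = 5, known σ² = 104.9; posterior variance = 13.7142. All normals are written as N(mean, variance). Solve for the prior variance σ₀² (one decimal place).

σ₀² = 39.6

Posterior precision equals prior precision plus data precision: 1/σ_n² = 1/σ₀² + n/σ².
So 1/σ₀² = 1/13.7142 − 5/104.9 = 0.072917 − 0.047664 = 0.025253.
Hence σ₀² = 1/0.025253 ≈ 39.6.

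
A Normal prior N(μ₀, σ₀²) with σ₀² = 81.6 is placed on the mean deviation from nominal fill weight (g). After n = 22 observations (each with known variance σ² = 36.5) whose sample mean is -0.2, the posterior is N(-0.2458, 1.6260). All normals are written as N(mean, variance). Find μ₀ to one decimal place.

The posterior mean is a precision-weighted average: μ_n = (τ₀μ₀ + τ_data·x̄)/(τ₀+τ_data), with τ₀=1/σ₀² and τ_data=n/σ².
Here τ₀ = 1/81.6 = 0.012255 and τ_data = 22/36.5 = 0.602740, so τ_n = 0.614995.
Rearranging for μ₀: μ₀ = (μ_n·τ_n − τ_data·x̄)/τ₀ = (-0.2458·0.614995 − 0.602740·-0.2) / 0.012255 = -0.030618/0.012255 ≈ -2.5.

μ₀ = -2.5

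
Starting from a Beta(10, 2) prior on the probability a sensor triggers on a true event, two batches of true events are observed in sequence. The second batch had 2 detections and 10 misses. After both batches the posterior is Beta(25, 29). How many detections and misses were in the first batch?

Sequential conjugate updates are equivalent to a single update on the pooled data, so total successes = posterior α − prior α and total failures = posterior β − prior β.
Total across both batches: 25−10=15 detections, 29−2=27 misses.
Subtract the second batch: 15−2=13 detections and 27−10=17 misses.

13 detections and 17 misses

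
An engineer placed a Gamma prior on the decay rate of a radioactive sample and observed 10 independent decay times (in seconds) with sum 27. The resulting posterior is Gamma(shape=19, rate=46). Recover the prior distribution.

For an exponential likelihood with a Gamma(α, β) prior on the rate, n observations with total T give posterior Gamma(α+n, β+T).
So α = 19 − 10 = 9 and β = 46 − 27 = 19.

Gamma(shape=9, rate=19)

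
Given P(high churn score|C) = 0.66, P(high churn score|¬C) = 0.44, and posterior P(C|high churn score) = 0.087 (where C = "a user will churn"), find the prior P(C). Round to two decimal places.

Bayes' rule in odds form gives O(C|E) = O(C)·[P(E|C)/P(E|¬C)], hence O(C) = O(C|E)/LR.
Posterior odds = 0.087/(1−0.087) = 0.0953. LR = 0.66/0.44 = 1.5000.
Prior odds = 0.0953/1.5000 = 0.0635, so P(C) = 0.0635/(1+0.0635) ≈ 0.06.

P(C) = 0.06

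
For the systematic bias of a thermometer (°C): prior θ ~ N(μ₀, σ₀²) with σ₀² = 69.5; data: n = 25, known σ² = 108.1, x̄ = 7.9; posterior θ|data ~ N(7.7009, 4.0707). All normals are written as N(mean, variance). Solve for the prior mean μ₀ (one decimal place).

The posterior mean is a precision-weighted average: μ_n = (τ₀μ₀ + τ_data·x̄)/(τ₀+τ_data), with τ₀=1/σ₀² and τ_data=n/σ².
Here τ₀ = 1/69.5 = 0.014388 and τ_data = 25/108.1 = 0.231267, so τ_n = 0.245655.
Rearranging for μ₀: μ₀ = (μ_n·τ_n − τ_data·x̄)/τ₀ = (7.7009·0.245655 − 0.231267·7.9) / 0.014388 = 0.064755/0.014388 ≈ 4.5.

μ₀ = 4.5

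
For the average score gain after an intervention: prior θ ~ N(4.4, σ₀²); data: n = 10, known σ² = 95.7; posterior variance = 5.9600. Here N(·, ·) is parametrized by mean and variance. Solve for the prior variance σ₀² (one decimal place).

Posterior precision equals prior precision plus data precision: 1/σ_n² = 1/σ₀² + n/σ².
So 1/σ₀² = 1/5.9600 − 10/95.7 = 0.167785 − 0.104493 = 0.063292.
Hence σ₀² = 1/0.063292 ≈ 15.8.

σ₀² = 15.8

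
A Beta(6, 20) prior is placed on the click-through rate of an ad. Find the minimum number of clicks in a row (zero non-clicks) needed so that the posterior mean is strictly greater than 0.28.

k = 2

After k clicks and 0 non-clicks the posterior is Beta(6+k, 20), with mean (6+k)/(6+20+k).
Set (6+k)/(26+k) > 0.28 and solve: k > (0.28·26 − 6)/(1 − 0.28) = 1.778.
The smallest integer exceeding 1.778 is 2, and checking k=2: (8)/(28) = 0.2857 > 0.28.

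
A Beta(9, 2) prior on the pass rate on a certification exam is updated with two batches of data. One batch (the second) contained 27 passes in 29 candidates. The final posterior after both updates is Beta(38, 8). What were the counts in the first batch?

Because Beta–binomial updating is additive in the counts, the combined data contributed (α_post−α_prior, β_post−β_prior) successes and failures.
Total across both batches: 38−9=29 passes, 8−2=6 failures.
Subtract the second batch: 29−27=2 passes and 6−2=4 failures.

2 passes and 4 failures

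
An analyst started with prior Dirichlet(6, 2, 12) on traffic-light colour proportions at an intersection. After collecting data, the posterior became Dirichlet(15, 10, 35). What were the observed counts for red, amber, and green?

counts (9, 8, 23)

For a Dirichlet(α) prior with multinomial counts c, the posterior is Dirichlet(α + c) componentwise.
Counts are posterior − prior componentwise: 15−6=9, 10−2=8, 35−12=23.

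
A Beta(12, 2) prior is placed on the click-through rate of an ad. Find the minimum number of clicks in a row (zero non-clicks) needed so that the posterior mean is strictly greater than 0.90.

After k clicks and 0 non-clicks the posterior is Beta(12+k, 2), with mean (12+k)/(12+2+k).
Set (12+k)/(14+k) > 0.90 and solve: k > (0.90·14 − 12)/(1 − 0.90) = 6.000.
The smallest integer exceeding 6.000 is 7, and checking k=7: (19)/(21) = 0.9048 > 0.90.

k = 7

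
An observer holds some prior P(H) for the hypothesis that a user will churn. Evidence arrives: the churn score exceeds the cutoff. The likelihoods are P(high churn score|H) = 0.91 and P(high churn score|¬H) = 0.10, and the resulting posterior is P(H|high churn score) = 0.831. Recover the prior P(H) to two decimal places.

Bayes' rule in odds form gives O(H|E) = O(H)·[P(E|H)/P(E|¬H)], hence O(H) = O(H|E)/LR.
Posterior odds = 0.831/(1−0.831) = 4.9172. LR = 0.91/0.10 = 9.1000.
Prior odds = 4.9172/9.1000 = 0.5404, so P(H) = 0.5404/(1+0.5404) ≈ 0.35.

P(H) = 0.35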